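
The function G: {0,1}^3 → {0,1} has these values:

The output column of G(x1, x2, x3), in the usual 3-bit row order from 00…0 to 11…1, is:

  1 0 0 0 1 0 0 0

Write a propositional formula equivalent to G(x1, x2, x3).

Collect the rows where G=1 — (0,0,0), (1,0,0) — and write one minterm per row: ¬x1·¬x2·¬x3, x1·¬x2·¬x3. Their union (logical OR) reproduces the table exactly.

G(x1, x2, x3) = ((x1' · x2') · x3') + ((x1 · x2') · x3')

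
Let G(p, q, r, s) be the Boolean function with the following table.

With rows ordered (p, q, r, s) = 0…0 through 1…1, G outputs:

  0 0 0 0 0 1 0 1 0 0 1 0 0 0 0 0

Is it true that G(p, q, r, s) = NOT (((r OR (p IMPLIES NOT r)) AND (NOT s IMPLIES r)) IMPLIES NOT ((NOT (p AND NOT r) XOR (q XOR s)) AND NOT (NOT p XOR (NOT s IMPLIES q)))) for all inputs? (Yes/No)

Test each input against both G and the formula:
  p=0, q=0, r=0, s=0: formula gives 0, G = 0 ✓
  p=0, q=0, r=0, s=1: formula gives 0, G = 0 ✓
  p=0, q=0, r=1, s=0: formula gives 0, G = 0 ✓
  p=0, q=0, r=1, s=1: formula gives 0, G = 0 ✓
  …and likewise for the remaining 12 rows.
No disagreement on any input; they are logically equivalent.

Yes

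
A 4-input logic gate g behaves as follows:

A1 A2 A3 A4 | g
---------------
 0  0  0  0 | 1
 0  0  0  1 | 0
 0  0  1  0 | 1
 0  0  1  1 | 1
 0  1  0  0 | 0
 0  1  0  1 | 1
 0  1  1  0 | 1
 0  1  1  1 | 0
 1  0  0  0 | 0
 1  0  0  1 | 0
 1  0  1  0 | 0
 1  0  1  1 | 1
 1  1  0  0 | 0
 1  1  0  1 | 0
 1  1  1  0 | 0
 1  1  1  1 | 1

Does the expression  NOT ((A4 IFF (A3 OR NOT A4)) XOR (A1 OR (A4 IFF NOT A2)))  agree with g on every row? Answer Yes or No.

No

Test each input against both g and the formula:
  A1=0, A2=0, A3=0, A4=0: formula gives 1, g = 1 ✓
  A1=0, A2=0, A3=0, A4=1: formula gives 0, g = 0 ✓
  A1=0, A2=0, A3=1, A4=0: formula gives 1, g = 1 ✓
  A1=0, A2=0, A3=1, A4=1: formula gives 1, g = 1 ✓
  …
  A1=0, A2=1, A3=1, A4=0: formula gives 0, but g = 1 ✗
Since they disagree at (0,1,1,0), the expression is not a correct formula for g.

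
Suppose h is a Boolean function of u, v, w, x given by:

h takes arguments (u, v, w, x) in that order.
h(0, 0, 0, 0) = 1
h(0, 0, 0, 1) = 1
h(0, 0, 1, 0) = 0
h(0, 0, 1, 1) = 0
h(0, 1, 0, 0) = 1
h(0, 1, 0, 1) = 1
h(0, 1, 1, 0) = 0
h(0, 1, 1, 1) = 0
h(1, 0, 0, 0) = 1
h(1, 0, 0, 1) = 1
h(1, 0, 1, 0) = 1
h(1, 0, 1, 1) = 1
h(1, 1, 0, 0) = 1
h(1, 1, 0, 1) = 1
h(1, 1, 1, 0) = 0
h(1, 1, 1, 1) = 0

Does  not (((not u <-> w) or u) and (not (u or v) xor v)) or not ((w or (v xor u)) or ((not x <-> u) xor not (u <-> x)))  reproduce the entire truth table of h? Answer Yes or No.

Test each input against both h and the formula:
  u=0, v=0, w=0, x=0: formula gives 1, h = 1 ✓
  u=0, v=0, w=0, x=1: formula gives 1, h = 1 ✓
  u=0, v=0, w=1, x=0: formula gives 0, h = 0 ✓
  u=0, v=0, w=1, x=1: formula gives 0, h = 0 ✓
  …and likewise for the remaining 12 rows.
All 16 rows match — the expression computes h exactly.

Yes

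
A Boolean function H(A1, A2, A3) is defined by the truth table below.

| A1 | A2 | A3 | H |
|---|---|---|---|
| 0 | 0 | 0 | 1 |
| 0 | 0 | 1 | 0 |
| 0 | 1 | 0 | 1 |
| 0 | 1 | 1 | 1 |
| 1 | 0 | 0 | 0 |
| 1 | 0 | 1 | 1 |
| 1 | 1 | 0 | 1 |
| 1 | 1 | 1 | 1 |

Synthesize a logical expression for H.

H(A1, A2, A3) = not (((not A1 and not A2) and A3) or ((A1 and not A2) and not A3))

The 0-rows are (0,0,1), (1,0,0). Take each as a conjunction (¬A1·¬A2·A3, A1·¬A2·¬A3), form their disjunction, and complement — that gives a formula that is 1 everywhere H is.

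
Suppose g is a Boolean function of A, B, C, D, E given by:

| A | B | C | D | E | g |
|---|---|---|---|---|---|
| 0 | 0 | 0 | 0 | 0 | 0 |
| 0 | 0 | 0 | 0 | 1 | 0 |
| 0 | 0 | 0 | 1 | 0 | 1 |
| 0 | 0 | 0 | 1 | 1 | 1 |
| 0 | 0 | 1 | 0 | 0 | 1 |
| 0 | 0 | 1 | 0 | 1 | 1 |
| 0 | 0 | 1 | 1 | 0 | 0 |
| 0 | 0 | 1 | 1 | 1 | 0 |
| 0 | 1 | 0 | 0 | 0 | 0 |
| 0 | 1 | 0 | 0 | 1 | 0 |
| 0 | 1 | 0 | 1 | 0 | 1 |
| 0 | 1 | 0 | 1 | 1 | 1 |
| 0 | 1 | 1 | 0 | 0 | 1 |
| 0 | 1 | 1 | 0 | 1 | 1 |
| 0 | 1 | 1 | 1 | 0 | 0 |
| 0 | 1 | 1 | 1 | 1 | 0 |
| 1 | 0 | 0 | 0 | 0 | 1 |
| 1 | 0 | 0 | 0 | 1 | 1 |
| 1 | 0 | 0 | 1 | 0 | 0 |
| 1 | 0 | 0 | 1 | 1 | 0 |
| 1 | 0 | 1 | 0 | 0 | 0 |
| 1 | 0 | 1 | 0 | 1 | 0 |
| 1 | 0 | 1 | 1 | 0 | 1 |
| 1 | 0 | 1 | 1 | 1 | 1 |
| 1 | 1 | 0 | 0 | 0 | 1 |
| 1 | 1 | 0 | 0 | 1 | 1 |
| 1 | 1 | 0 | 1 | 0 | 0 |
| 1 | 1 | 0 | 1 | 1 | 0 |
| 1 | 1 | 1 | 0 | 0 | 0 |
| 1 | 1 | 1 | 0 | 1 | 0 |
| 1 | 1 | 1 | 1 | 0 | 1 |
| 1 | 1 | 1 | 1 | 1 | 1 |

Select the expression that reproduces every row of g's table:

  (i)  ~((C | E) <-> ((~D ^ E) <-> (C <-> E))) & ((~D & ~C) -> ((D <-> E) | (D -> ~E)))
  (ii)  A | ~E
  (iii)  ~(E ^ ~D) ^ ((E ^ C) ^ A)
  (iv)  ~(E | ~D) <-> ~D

(i) disagrees with g on (0,0,0,0,0) (formula → 1, table → 0); rule it out.
(ii) disagrees with g on (0,0,0,0,0) (formula → 1, table → 0); rule it out.
(iv) disagrees with g on (0,0,0,1,0) (formula → 0, table → 1); rule it out.
Only (iii) survives; checking it on all 32 rows confirms it matches g.

iii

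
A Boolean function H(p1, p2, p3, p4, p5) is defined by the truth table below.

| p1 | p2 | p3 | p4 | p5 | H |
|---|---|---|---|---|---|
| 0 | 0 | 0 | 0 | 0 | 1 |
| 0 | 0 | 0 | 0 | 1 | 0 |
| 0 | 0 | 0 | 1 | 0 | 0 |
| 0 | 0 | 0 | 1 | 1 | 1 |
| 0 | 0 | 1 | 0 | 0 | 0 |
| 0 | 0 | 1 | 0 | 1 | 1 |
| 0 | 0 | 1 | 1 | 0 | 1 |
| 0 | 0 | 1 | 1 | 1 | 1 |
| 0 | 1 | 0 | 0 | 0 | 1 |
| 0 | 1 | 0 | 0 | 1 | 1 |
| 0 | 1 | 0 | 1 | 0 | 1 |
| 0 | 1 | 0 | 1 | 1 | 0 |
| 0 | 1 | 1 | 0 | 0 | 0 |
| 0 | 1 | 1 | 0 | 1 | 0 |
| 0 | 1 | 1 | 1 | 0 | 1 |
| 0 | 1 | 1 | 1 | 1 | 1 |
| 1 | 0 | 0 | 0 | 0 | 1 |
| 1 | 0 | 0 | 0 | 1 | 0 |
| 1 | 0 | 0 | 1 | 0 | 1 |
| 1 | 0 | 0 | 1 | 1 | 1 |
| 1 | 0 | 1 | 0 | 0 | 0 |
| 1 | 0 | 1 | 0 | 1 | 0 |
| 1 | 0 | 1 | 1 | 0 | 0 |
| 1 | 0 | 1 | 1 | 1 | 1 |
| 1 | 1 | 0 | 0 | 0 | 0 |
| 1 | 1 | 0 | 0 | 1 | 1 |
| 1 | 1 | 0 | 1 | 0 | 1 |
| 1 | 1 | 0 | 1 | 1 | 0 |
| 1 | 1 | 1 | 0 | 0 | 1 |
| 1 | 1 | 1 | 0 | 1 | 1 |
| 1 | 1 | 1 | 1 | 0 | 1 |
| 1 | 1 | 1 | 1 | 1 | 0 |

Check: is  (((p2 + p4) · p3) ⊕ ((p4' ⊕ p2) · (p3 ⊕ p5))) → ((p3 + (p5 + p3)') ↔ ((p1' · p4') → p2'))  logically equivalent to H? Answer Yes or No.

No

Check the formula against H row by row:
  p1=0, p2=0, p3=0, p4=0, p5=0: formula gives 1, H = 1 ✓
  p1=0, p2=0, p3=0, p4=0, p5=1: formula gives 0, H = 0 ✓
  p1=0, p2=0, p3=0, p4=1, p5=0: formula gives 1, but H = 0 ✗
Since they disagree at (0,0,0,1,0), the expression is not a correct formula for H.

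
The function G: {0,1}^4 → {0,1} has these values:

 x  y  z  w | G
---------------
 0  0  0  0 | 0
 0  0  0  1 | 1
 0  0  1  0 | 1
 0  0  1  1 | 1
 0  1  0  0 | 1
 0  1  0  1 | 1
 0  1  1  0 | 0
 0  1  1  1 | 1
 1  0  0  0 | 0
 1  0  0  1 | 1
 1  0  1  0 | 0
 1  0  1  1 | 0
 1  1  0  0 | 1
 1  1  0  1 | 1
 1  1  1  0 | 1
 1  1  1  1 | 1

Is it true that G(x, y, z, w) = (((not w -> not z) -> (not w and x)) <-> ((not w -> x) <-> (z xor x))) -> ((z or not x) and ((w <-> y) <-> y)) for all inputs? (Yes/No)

Test each input against both G and the formula:
  x=0, y=0, z=0, w=0: formula gives 1, but G = 0 ✗
A single disagreement suffices: at (0,0,0,0) they differ, so the formula does not compute G.

No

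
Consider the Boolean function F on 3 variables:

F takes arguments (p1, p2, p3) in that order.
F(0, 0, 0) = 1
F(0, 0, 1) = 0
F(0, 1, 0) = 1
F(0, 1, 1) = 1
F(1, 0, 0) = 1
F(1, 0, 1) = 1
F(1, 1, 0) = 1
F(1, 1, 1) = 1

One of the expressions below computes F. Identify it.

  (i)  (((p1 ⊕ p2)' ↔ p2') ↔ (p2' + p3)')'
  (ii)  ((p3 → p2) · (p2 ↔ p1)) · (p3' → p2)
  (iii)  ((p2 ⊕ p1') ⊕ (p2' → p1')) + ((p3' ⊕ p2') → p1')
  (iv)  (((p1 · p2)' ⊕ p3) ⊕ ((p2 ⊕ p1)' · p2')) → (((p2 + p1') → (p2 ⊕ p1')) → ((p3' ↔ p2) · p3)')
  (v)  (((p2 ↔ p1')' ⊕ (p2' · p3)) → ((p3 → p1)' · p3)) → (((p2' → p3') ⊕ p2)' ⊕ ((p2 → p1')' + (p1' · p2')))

iv

(i) disagrees with F on (0,0,1) (formula → 1, table → 0); rule it out.
(ii) disagrees with F on (0,0,0) (formula → 0, table → 1); rule it out.
(iii) disagrees with F on (0,0,1) (formula → 1, table → 0); rule it out.
(v) disagrees with F on (1,0,0) (formula → 0, table → 1); rule it out.
Only (iv) survives; checking it on all 8 rows confirms it matches F.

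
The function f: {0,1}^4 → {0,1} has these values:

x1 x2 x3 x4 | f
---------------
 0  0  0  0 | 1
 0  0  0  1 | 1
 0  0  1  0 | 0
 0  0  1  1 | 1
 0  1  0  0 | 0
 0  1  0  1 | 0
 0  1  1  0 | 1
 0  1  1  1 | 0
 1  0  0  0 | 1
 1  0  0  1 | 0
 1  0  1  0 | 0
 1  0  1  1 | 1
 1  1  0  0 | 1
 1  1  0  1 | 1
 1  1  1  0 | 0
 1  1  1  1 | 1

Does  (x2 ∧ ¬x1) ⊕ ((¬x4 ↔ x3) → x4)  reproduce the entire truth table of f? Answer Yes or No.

No

Test each input against both f and the formula:
  x1=0, x2=0, x3=0, x4=0: formula gives 1, f = 1 ✓
  x1=0, x2=0, x3=0, x4=1: formula gives 1, f = 1 ✓
  x1=0, x2=0, x3=1, x4=0: formula gives 0, f = 0 ✓
  x1=0, x2=0, x3=1, x4=1: formula gives 1, f = 1 ✓
  …
  x1=1, x2=0, x3=0, x4=1: formula gives 1, but f = 0 ✗
Since they disagree at (1,0,0,1), the expression is not a correct formula for f.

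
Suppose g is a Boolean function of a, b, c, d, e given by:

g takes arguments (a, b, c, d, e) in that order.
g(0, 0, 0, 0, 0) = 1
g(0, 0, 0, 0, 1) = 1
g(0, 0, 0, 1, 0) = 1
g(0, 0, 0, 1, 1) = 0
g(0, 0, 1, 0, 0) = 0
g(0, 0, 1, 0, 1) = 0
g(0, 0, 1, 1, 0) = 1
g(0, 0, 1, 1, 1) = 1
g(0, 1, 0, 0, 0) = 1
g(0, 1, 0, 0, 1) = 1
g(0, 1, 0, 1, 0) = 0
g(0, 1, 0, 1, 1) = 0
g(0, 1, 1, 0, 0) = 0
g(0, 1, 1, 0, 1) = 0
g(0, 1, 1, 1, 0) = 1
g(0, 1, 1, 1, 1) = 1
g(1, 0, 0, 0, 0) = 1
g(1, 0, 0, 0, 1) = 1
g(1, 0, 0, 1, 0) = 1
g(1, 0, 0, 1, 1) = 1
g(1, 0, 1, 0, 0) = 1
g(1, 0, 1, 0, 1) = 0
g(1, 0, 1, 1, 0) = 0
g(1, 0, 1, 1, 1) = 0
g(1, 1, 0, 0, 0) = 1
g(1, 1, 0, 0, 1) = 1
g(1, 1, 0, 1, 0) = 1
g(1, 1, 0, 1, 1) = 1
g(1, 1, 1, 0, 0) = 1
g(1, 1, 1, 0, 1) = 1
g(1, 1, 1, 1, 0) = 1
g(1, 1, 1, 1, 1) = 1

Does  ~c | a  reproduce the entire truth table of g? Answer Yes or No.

Test each input against both g and the formula:
  a=0, b=0, c=0, d=0, e=0: formula gives 1, g = 1 ✓
  a=0, b=0, c=0, d=0, e=1: formula gives 1, g = 1 ✓
  a=0, b=0, c=0, d=1, e=0: formula gives 1, g = 1 ✓
  a=0, b=0, c=0, d=1, e=1: formula gives 1, but g = 0 ✗
Row (0,0,0,1,1) is a counterexample, so the formula is not equivalent to g.

No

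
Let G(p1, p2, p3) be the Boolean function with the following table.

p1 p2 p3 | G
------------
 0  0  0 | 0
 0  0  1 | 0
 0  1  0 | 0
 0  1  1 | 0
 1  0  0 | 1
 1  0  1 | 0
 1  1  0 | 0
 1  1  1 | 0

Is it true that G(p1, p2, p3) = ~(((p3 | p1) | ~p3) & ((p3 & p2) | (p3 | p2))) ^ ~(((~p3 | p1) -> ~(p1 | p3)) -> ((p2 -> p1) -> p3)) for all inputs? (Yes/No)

Check the formula against G row by row:
  p1=0, p2=0, p3=0: formula gives 0, G = 0 ✓
  p1=0, p2=0, p3=1: formula gives 0, G = 0 ✓
  p1=0, p2=1, p3=0: formula gives 0, G = 0 ✓
  p1=0, p2=1, p3=1: formula gives 0, G = 0 ✓
  p1=1, p2=0, p3=0: formula gives 1, G = 1 ✓
  … (the remaining 3 rows also agree.)
No disagreement on any input; they are logically equivalent.

Yes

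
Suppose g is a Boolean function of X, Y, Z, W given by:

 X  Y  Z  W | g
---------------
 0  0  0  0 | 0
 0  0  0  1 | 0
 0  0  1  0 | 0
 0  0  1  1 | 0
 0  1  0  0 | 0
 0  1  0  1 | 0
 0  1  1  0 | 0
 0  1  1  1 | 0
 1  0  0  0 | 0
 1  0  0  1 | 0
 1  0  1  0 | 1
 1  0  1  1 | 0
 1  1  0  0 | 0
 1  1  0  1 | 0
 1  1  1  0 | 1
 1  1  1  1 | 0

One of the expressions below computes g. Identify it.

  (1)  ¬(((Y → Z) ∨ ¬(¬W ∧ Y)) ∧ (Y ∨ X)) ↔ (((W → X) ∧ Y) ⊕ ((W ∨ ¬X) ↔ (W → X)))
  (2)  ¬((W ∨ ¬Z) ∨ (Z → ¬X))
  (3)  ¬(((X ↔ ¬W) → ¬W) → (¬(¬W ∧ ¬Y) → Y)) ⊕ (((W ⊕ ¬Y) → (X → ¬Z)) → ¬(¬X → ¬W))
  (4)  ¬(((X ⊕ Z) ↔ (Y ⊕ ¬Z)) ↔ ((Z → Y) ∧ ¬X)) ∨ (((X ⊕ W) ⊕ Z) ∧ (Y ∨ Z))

2

(1): at (0,0,0,0) it gives 1, but g = 0 — eliminated.
(3): at (0,0,0,1) it gives 1, but g = 0 — eliminated.
(4): at (0,0,0,0) it gives 1, but g = 0 — eliminated.
(2) is the remaining candidate, and it agrees with g on all 16 inputs.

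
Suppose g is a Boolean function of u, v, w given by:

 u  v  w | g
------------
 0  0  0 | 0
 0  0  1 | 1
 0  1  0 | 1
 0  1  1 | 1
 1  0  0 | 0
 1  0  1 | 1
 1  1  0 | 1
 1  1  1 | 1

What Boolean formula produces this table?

g is 0 on only 2 rows — (0,0,0), (1,0,0). Writing each as a minterm (¬u·¬v·¬w, u·¬v·¬w) and OR-ing them characterizes exactly where g=0, so g is the negation of that disjunction.

g(u, v, w) = (((u' · v') · w') + ((u · v') · w'))'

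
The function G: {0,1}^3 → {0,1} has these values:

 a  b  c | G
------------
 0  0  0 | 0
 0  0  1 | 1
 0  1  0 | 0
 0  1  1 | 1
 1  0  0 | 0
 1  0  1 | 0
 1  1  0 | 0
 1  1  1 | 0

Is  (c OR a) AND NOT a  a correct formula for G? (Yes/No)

Check the formula against G row by row:
  a=0, b=0, c=0: formula gives 0, G = 0 ✓
  a=0, b=0, c=1: formula gives 1, G = 1 ✓
  a=0, b=1, c=0: formula gives 0, G = 0 ✓
  a=0, b=1, c=1: formula gives 1, G = 1 ✓
  a=1, b=0, c=0: formula gives 0, G = 0 ✓
  …and likewise for the remaining 3 rows.
Every row agrees, so the formula is equivalent.

Yes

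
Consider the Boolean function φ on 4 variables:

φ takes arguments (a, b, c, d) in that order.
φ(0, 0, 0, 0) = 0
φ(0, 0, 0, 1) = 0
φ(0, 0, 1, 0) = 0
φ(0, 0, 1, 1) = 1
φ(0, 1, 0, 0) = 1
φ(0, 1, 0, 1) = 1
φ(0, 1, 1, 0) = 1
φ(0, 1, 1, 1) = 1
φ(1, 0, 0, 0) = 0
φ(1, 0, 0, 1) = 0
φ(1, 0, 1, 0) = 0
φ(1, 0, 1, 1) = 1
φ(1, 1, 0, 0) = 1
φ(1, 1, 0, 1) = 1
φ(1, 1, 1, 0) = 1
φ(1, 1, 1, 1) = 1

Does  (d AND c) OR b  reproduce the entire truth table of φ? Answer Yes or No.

Test each input against both φ and the formula:
  a=0, b=0, c=0, d=0: formula gives 0, φ = 0 ✓
  a=0, b=0, c=0, d=1: formula gives 0, φ = 0 ✓
  a=0, b=0, c=1, d=0: formula gives 0, φ = 0 ✓
  a=0, b=0, c=1, d=1: formula gives 1, φ = 1 ✓
  …and likewise for the remaining 12 rows.
Every row agrees, so the formula is equivalent.

Yes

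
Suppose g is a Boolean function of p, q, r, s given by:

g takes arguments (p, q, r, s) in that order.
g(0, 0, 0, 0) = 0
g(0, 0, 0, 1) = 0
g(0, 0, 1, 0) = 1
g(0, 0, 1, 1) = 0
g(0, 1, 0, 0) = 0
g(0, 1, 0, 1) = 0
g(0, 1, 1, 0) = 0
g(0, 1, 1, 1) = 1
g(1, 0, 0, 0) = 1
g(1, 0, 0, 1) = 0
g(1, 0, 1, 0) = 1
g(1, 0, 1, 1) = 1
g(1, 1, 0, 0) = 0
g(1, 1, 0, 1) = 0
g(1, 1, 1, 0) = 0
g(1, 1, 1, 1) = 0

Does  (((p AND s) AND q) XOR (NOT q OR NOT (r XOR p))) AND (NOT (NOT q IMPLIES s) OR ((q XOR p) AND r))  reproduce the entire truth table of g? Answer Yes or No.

Check the formula against g row by row:
  p=0, q=0, r=0, s=0: formula gives 1, but g = 0 ✗
A single disagreement suffices: at (0,0,0,0) they differ, so the formula does not compute g.

No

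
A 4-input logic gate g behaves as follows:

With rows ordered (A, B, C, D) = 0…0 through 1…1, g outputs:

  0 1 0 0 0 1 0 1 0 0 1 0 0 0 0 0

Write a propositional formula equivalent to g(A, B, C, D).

g=1 on 4 inputs: (0,0,0,1), (0,1,0,1), (0,1,1,1), (1,0,1,0). Reading each as a conjunction of literals (¬A·¬B·¬C·D, ¬A·B·¬C·D, ¬A·B·C·D, A·¬B·C·¬D) and taking the OR gives the canonical DNF.

g(A, B, C, D) = (((((NOT A AND NOT B) AND NOT C) AND D) OR (((NOT A AND B) AND NOT C) AND D)) OR (((NOT A AND B) AND C) AND D)) OR (((A AND NOT B) AND C) AND NOT D)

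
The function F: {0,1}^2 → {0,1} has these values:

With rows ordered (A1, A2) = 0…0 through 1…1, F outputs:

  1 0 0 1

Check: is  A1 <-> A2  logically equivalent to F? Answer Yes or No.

Yes

Evaluate A1 <-> A2 on each row and compare to F:
  A1=0, A2=0: formula gives 1, F = 1 ✓
  A1=0, A2=1: formula gives 0, F = 0 ✓
  A1=1, A2=0: formula gives 0, F = 0 ✓
  A1=1, A2=1: formula gives 1, F = 1 ✓
No disagreement on any input; they are logically equivalent.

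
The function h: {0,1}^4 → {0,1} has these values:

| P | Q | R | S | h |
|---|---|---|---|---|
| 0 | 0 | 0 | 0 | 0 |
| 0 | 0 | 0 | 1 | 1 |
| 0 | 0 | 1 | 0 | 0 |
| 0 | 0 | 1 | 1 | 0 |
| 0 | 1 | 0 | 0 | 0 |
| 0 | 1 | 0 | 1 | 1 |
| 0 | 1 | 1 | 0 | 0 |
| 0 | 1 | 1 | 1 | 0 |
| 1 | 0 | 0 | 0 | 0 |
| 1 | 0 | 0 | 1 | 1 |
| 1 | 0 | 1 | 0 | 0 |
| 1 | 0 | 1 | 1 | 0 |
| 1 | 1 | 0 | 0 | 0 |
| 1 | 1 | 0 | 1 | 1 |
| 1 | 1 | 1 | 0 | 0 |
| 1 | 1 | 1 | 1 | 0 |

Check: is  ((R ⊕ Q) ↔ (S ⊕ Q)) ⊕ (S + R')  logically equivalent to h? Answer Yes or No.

Yes

Test each input against both h and the formula:
  P=0, Q=0, R=0, S=0: formula gives 0, h = 0 ✓
  P=0, Q=0, R=0, S=1: formula gives 1, h = 1 ✓
  P=0, Q=0, R=1, S=0: formula gives 0, h = 0 ✓
  P=0, Q=0, R=1, S=1: formula gives 0, h = 0 ✓
  … (the remaining 12 rows also agree.)
All 16 rows match — the expression computes h exactly.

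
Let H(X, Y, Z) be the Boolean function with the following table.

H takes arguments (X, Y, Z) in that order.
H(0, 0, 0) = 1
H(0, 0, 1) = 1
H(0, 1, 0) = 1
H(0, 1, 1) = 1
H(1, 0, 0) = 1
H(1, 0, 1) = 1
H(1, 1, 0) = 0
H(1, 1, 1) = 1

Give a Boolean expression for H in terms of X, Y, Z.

H(X, Y, Z) = ¬((X ∧ Y) ∧ ¬Z)

Only row (1,1,0) gives 0. So H is 1 everywhere except there — the complement of the minterm X·Y·¬Z.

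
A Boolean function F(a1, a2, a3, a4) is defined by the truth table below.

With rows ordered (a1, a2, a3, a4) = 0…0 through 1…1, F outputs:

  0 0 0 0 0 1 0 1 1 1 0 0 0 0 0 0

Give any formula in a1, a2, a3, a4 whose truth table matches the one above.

F(a1, a2, a3, a4) = (((((~a1 & a2) & ~a3) & a4) | (((~a1 & a2) & a3) & a4)) | (((a1 & ~a2) & ~a3) & ~a4)) | (((a1 & ~a2) & ~a3) & a4)

Collect the rows where F=1 — (0,1,0,1), (0,1,1,1), (1,0,0,0), (1,0,0,1) — and write one minterm per row: ¬a1·a2·¬a3·a4, ¬a1·a2·a3·a4, a1·¬a2·¬a3·¬a4, a1·¬a2·¬a3·a4. Their union (logical OR) reproduces the table exactly.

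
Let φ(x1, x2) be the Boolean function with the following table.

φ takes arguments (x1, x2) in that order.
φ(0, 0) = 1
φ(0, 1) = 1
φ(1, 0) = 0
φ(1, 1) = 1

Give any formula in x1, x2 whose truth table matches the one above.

φ(x1, x2) = x1 IMPLIES x2

This is x1 → x2 (false only at 1,0).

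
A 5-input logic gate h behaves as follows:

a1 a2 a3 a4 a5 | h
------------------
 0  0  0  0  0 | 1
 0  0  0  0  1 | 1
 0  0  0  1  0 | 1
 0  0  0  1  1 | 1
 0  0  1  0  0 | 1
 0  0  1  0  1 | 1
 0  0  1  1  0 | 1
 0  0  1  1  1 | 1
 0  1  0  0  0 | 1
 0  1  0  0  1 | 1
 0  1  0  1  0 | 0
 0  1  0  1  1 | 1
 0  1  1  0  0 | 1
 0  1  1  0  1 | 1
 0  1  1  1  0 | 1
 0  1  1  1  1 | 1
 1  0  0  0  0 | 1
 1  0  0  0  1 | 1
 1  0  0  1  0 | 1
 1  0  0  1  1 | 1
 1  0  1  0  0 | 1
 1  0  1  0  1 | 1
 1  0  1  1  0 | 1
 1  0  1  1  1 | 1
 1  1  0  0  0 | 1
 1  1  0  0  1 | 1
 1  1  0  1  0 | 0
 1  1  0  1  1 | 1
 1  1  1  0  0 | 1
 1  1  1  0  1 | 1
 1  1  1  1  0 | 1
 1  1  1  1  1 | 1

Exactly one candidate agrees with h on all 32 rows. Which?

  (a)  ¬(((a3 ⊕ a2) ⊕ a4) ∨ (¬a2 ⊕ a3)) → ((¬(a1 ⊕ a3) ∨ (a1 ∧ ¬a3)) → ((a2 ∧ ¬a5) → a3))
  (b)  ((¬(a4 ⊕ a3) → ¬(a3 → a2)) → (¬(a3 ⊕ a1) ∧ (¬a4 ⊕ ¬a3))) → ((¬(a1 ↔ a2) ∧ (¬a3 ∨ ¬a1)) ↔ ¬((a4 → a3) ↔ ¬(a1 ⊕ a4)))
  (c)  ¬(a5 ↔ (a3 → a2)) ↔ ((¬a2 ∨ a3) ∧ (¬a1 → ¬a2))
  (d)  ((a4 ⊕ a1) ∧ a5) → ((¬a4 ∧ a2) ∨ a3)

a

(b) disagrees with h on (0,1,0,0,0) (formula → 0, table → 1); rule it out.
(c) disagrees with h on (0,0,0,0,1) (formula → 0, table → 1); rule it out.
(d) disagrees with h on (0,0,0,1,1) (formula → 0, table → 1); rule it out.
That leaves (a). Evaluating it on every row reproduces the table of h exactly.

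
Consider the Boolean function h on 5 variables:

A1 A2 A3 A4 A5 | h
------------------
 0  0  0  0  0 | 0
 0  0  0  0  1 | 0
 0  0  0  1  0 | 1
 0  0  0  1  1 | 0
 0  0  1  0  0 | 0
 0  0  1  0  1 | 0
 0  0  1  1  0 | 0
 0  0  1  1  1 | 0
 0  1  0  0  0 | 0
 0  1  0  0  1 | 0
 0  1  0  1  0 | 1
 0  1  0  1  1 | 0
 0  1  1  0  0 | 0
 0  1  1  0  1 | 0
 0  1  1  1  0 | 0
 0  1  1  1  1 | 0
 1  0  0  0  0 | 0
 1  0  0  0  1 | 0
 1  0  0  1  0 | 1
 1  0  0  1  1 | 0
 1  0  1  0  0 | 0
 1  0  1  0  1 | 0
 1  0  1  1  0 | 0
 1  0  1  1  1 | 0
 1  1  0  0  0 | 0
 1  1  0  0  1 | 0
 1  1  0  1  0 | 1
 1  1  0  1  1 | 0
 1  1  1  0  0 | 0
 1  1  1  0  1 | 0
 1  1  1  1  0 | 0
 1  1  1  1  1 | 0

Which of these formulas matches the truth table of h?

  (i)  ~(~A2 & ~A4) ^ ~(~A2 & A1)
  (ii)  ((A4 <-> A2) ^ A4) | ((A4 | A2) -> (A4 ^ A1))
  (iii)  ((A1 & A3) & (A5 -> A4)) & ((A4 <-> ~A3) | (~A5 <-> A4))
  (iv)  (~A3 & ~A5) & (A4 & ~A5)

iv

(i) fails at (0,0,0,0,0): the formula yields 1, h is 0.
(ii) fails at (0,0,0,0,0): the formula yields 1, h is 0.
(iii) fails at (0,0,0,1,0): the formula yields 0, h is 1.
(iv) is the remaining candidate, and it agrees with h on all 32 inputs.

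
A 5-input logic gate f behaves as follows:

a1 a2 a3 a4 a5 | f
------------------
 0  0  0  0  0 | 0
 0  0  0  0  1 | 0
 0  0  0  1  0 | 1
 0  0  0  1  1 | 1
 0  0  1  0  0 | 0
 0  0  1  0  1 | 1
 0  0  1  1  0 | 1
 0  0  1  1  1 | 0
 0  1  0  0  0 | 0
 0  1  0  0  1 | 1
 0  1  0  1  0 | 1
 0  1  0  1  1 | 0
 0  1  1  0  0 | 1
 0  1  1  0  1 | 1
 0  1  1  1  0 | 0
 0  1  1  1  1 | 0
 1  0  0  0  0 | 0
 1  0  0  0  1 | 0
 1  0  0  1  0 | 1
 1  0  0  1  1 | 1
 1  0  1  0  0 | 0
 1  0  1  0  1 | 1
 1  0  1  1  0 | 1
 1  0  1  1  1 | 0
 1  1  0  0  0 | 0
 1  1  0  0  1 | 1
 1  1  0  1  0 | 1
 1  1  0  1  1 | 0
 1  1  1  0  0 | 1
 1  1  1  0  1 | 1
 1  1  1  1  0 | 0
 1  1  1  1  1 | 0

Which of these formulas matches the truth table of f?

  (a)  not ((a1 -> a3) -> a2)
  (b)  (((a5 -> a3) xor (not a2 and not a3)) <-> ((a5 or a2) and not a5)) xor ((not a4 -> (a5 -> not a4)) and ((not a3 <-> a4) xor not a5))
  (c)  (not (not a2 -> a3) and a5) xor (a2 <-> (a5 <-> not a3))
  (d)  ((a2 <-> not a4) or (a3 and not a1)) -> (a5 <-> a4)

b

(a): at (0,0,0,0,0) it gives 1, but f = 0 — eliminated.
(c): at (0,0,0,0,0) it gives 1, but f = 0 — eliminated.
(d): at (0,0,0,0,0) it gives 1, but f = 0 — eliminated.
That leaves (b). Evaluating it on every row reproduces the table of f exactly.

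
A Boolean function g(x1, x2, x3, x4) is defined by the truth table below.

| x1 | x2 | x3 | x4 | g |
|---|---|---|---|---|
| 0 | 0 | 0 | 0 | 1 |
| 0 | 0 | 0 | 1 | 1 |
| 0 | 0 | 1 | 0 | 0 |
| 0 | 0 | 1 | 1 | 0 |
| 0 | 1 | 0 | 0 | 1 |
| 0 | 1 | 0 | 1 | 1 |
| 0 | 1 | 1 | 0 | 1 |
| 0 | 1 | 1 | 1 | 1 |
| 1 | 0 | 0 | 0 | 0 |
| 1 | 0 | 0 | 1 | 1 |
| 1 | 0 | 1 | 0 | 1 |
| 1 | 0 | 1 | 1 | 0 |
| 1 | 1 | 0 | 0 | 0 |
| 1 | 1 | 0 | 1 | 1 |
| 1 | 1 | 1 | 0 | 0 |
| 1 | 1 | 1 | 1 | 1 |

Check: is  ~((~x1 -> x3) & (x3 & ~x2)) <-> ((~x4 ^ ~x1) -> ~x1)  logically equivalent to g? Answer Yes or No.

Yes

Test each input against both g and the formula:
  x1=0, x2=0, x3=0, x4=0: formula gives 1, g = 1 ✓
  x1=0, x2=0, x3=0, x4=1: formula gives 1, g = 1 ✓
  x1=0, x2=0, x3=1, x4=0: formula gives 0, g = 0 ✓
  x1=0, x2=0, x3=1, x4=1: formula gives 0, g = 0 ✓
  … (the remaining 12 rows also agree.)
Every row agrees, so the formula is equivalent.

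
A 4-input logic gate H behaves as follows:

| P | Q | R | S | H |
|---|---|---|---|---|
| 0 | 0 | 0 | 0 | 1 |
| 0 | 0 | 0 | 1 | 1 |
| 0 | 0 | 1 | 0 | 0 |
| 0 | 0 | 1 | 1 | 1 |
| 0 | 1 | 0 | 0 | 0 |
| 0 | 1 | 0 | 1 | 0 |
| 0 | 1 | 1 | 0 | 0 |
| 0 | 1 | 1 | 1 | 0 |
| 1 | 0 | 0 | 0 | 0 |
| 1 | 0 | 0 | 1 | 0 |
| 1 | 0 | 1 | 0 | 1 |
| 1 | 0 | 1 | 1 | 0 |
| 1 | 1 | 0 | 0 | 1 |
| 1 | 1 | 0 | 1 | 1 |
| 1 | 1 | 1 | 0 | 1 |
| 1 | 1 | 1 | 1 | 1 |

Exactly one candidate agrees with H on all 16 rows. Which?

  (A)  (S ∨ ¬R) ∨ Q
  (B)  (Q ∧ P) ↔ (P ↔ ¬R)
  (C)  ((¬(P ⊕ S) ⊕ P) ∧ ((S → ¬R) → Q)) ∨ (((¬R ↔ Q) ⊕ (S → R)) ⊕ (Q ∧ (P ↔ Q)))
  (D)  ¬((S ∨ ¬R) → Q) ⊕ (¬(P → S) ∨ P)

(A) disagrees with H on (0,1,0,0) (formula → 1, table → 0); rule it out.
(B) disagrees with H on (0,0,1,1) (formula → 0, table → 1); rule it out.
(C) disagrees with H on (0,0,0,1) (formula → 0, table → 1); rule it out.
Only (D) survives; checking it on all 16 rows confirms it matches H.

D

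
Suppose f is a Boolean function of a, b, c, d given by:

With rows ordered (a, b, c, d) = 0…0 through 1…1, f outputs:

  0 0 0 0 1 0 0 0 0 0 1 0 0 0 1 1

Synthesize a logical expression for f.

The 1-rows are (0,1,0,0), (1,0,1,0), (1,1,1,0), (1,1,1,1). Each contributes one minterm — ¬a·b·¬c·¬d; a·¬b·c·¬d; a·b·c·¬d; a·b·c·d — and their disjunction is a sum-of-products form of f.

f(a, b, c, d) = (((((not a and b) and not c) and not d) or (((a and not b) and c) and not d)) or (((a and b) and c) and not d)) or (((a and b) and c) and d)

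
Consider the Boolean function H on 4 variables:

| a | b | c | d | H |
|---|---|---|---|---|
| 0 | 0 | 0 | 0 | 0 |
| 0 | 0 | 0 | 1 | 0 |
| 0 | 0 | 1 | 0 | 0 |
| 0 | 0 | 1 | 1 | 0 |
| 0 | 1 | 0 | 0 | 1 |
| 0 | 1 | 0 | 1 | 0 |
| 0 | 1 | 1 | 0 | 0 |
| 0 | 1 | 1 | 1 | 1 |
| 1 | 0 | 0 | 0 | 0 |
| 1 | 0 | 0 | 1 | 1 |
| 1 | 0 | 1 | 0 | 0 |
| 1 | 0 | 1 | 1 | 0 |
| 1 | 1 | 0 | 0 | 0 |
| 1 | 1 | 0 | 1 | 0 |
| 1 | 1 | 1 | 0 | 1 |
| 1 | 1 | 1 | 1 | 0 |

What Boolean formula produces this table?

H(a, b, c, d) = (((((~a & b) & ~c) & ~d) | (((~a & b) & c) & d)) | (((a & ~b) & ~c) & d)) | (((a & b) & c) & ~d)

H=1 on 4 inputs: (0,1,0,0), (0,1,1,1), (1,0,0,1), (1,1,1,0). Reading each as a conjunction of literals (¬a·b·¬c·¬d, ¬a·b·c·d, a·¬b·¬c·d, a·b·c·¬d) and taking the OR gives the canonical DNF.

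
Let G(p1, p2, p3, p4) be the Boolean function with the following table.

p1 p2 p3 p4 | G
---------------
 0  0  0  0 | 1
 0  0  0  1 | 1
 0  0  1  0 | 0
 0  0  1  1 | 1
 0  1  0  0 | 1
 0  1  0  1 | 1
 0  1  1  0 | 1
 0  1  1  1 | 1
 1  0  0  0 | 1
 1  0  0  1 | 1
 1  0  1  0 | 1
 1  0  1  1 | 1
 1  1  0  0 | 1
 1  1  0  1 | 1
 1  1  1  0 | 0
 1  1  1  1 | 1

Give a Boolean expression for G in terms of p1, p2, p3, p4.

G(p1, p2, p3, p4) = NOT ((((NOT p1 AND NOT p2) AND p3) AND NOT p4) OR (((p1 AND p2) AND p3) AND NOT p4))

The 0-rows are (0,0,1,0), (1,1,1,0). Take each as a conjunction (¬p1·¬p2·p3·¬p4, p1·p2·p3·¬p4), form their disjunction, and complement — that gives a formula that is 1 everywhere G is.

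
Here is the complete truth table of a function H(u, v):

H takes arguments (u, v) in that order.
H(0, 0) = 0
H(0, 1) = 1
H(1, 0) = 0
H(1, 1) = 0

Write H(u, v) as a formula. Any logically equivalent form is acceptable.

H(u, v) = not u and v

1 only at (0,1): NOT u AND v.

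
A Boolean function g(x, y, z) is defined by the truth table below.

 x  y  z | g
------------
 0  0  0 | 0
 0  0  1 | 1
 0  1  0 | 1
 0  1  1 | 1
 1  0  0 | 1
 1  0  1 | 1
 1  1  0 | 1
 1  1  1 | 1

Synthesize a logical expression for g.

The output is 1 whenever at least one input is 1 — the OR of all inputs.

g(x, y, z) = (x + y) + z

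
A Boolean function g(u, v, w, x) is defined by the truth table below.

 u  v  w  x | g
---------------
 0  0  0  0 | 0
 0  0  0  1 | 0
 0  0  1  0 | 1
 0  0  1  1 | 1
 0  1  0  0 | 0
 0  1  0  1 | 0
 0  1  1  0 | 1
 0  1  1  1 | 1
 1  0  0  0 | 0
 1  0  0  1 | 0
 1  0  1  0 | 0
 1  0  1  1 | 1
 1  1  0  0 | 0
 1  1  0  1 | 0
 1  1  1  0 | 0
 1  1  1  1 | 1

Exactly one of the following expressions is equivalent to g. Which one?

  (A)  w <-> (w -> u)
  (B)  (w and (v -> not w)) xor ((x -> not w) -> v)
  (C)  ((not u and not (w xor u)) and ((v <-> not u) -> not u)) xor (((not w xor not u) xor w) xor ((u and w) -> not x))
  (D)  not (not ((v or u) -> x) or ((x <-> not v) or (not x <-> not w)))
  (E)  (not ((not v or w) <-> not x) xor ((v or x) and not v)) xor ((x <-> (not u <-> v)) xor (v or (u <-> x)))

(A): at (0,0,1,0) it gives 0, but g = 1 — eliminated.
(B): at (0,0,1,1) it gives 0, but g = 1 — eliminated.
(D): at (0,0,1,1) it gives 0, but g = 1 — eliminated.
(E): at (0,0,1,0) it gives 0, but g = 1 — eliminated.
(C) is the remaining candidate, and it agrees with g on all 16 inputs.

C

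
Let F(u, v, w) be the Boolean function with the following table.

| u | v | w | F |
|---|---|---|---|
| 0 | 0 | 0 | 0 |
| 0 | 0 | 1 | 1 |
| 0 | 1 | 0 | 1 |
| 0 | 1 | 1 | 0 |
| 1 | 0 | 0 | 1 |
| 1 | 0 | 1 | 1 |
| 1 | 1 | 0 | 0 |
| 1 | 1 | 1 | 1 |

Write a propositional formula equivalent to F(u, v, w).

F(u, v, w) = ~((((~u & ~v) & ~w) | ((~u & v) & w)) | ((u & v) & ~w))

The 0-rows are (0,0,0), (0,1,1), (1,1,0). Take each as a conjunction (¬u·¬v·¬w, ¬u·v·w, u·v·¬w), form their disjunction, and complement — that gives a formula that is 1 everywhere F is.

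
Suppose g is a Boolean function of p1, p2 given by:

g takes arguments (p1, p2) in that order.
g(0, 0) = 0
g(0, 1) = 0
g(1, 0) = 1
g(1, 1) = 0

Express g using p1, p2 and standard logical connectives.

1 only at (1,0): p1 AND NOT p2.

g(p1, p2) = p1 & ~p2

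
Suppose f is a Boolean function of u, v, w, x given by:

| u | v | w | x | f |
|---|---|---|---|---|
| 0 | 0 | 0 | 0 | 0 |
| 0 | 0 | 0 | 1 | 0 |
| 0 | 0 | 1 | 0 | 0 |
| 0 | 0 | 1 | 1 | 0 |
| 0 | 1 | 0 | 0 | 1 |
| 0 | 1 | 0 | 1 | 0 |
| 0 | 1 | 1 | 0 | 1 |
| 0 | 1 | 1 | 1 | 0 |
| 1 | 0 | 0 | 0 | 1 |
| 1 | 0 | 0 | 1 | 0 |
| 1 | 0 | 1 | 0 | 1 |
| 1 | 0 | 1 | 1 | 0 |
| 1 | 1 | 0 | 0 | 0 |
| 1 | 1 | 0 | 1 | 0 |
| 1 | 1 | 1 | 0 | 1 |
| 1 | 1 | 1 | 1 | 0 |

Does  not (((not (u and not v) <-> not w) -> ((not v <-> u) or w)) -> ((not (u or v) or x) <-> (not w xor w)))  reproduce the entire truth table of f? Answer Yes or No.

Evaluate not (((not (u and not v) <-> not w) -> ((not v <-> u) or w)) -> ((not (u or v) or x) <-> (not w xor w))) on each row and compare to f:
  u=0, v=0, w=0, x=0: formula gives 0, f = 0 ✓
  u=0, v=0, w=0, x=1: formula gives 0, f = 0 ✓
  u=0, v=0, w=1, x=0: formula gives 0, f = 0 ✓
  u=0, v=0, w=1, x=1: formula gives 0, f = 0 ✓
  …and likewise for the remaining 12 rows.
Every row agrees, so the formula is equivalent.

Yes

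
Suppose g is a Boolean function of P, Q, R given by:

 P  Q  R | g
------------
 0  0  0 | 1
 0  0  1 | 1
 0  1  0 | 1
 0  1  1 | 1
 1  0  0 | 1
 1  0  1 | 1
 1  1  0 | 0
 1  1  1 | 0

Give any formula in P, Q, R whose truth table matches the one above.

g is 0 on only 2 rows — (1,1,0), (1,1,1). Writing each as a minterm (P·Q·¬R, P·Q·R) and OR-ing them characterizes exactly where g=0, so g is the negation of that disjunction.

g(P, Q, R) = ~(((P & Q) & ~R) | ((P & Q) & R))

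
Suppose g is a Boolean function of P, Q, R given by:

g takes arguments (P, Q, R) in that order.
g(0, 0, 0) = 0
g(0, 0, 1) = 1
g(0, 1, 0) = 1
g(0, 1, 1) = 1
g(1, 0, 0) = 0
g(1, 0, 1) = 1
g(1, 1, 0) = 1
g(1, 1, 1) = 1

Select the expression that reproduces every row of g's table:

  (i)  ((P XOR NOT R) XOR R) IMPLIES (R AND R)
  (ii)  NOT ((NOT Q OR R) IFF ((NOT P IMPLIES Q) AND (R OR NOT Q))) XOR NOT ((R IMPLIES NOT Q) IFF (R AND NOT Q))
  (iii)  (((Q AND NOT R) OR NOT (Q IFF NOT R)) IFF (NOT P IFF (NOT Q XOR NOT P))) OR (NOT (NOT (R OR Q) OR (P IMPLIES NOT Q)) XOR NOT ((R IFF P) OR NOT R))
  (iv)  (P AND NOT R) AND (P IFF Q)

(i): at (0,1,0) it gives 0, but g = 1 — eliminated.
(ii): at (0,1,1) it gives 0, but g = 1 — eliminated.
(iv): at (0,0,1) it gives 0, but g = 1 — eliminated.
Only (iii) survives; checking it on all 8 rows confirms it matches g.

iii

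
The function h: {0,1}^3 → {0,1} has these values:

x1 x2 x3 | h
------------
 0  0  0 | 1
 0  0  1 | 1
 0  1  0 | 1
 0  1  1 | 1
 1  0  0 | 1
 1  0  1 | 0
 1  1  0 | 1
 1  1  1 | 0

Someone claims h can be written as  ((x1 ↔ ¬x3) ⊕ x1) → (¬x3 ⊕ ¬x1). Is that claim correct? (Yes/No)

Check the formula against h row by row:
  x1=0, x2=0, x3=0: formula gives 1, h = 1 ✓
  x1=0, x2=0, x3=1: formula gives 1, h = 1 ✓
  x1=0, x2=1, x3=0: formula gives 1, h = 1 ✓
  x1=0, x2=1, x3=1: formula gives 1, h = 1 ✓
  x1=1, x2=0, x3=0: formula gives 1, h = 1 ✓
  … (the remaining 3 rows also agree.)
No disagreement on any input; they are logically equivalent.

Yes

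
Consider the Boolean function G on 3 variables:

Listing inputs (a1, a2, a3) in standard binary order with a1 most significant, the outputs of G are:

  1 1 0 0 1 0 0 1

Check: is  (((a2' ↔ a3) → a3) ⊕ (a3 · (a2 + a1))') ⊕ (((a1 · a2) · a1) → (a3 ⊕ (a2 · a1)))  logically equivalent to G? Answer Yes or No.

Check the formula against G row by row:
  a1=0, a2=0, a3=0: formula gives 1, G = 1 ✓
  a1=0, a2=0, a3=1: formula gives 1, G = 1 ✓
  a1=0, a2=1, a3=0: formula gives 0, G = 0 ✓
  a1=0, a2=1, a3=1: formula gives 0, G = 0 ✓
  a1=1, a2=0, a3=0: formula gives 1, G = 1 ✓
  … (the remaining 3 rows also agree.)
All 8 rows match — the expression computes G exactly.

Yes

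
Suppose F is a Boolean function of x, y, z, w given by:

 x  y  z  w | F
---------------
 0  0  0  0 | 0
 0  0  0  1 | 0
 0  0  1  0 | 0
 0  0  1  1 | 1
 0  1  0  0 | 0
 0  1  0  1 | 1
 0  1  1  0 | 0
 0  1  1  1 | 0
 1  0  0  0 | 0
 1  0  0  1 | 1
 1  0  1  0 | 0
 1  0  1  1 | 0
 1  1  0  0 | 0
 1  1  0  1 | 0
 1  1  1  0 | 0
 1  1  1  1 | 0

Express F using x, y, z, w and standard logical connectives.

F(x, y, z, w) = ((((¬x ∧ ¬y) ∧ z) ∧ w) ∨ (((¬x ∧ y) ∧ ¬z) ∧ w)) ∨ (((x ∧ ¬y) ∧ ¬z) ∧ w)

Collect the rows where F=1 — (0,0,1,1), (0,1,0,1), (1,0,0,1) — and write one minterm per row: ¬x·¬y·z·w, ¬x·y·¬z·w, x·¬y·¬z·w. Their union (logical OR) reproduces the table exactly.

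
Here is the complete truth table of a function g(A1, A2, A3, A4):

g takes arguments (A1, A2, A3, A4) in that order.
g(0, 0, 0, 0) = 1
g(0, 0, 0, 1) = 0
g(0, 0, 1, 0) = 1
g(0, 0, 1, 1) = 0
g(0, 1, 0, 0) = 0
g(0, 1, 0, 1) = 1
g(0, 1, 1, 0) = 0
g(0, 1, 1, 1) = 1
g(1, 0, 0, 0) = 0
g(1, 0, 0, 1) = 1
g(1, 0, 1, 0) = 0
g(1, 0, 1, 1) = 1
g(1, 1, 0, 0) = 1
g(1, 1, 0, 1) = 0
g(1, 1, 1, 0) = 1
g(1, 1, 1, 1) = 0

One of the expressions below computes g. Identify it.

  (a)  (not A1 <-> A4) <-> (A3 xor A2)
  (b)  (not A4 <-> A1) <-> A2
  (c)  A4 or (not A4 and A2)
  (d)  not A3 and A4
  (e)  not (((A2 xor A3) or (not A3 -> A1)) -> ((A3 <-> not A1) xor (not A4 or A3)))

b

(a): at (0,0,1,0) it gives 0, but g = 1 — eliminated.
(c): at (0,0,0,0) it gives 0, but g = 1 — eliminated.
(d): at (0,0,0,0) it gives 0, but g = 1 — eliminated.
(e): at (0,0,0,0) it gives 0, but g = 1 — eliminated.
Only (b) survives; checking it on all 16 rows confirms it matches g.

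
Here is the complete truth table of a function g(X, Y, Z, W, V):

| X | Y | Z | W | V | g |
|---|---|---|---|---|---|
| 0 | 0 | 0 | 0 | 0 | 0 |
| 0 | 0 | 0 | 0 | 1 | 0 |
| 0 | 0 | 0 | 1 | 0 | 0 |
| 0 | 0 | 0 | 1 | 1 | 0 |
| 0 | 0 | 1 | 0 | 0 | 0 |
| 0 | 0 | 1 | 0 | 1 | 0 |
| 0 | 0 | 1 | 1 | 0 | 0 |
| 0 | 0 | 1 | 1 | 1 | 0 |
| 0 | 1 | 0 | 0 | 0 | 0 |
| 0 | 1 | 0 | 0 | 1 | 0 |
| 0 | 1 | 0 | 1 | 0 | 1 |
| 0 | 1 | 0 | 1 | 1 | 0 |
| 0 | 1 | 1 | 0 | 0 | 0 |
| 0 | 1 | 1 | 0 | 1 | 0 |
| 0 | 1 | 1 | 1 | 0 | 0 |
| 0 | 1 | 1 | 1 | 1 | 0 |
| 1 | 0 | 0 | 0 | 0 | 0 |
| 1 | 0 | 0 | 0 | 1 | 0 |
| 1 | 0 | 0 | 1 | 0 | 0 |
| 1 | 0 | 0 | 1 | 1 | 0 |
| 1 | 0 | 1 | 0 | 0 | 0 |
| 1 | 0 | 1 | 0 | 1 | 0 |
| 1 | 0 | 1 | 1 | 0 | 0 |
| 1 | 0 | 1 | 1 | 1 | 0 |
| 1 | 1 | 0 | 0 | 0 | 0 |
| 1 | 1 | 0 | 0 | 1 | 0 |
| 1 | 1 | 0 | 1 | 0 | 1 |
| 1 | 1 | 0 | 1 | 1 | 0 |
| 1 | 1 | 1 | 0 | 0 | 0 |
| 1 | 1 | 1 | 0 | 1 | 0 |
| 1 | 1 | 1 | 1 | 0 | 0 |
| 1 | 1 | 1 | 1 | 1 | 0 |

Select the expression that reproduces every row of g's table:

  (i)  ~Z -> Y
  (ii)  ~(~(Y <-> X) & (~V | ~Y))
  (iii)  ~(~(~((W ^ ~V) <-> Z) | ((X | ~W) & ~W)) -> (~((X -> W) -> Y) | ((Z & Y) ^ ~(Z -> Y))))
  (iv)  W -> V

iii

(i) disagrees with g on (0,0,1,0,0) (formula → 1, table → 0); rule it out.
(ii) disagrees with g on (0,0,0,0,0) (formula → 1, table → 0); rule it out.
(iv) disagrees with g on (0,0,0,0,0) (formula → 1, table → 0); rule it out.
That leaves (iii). Evaluating it on every row reproduces the table of g exactly.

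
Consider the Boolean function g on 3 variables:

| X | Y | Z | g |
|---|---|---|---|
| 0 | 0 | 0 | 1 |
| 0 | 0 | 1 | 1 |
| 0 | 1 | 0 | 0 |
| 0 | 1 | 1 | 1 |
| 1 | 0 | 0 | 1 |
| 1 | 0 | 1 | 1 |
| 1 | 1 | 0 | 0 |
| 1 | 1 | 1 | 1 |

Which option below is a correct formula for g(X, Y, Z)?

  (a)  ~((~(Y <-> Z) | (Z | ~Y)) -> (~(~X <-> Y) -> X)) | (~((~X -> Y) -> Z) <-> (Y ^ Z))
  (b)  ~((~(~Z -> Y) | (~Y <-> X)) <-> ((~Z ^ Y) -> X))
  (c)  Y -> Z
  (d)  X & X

c

(a) fails at (0,1,0): the formula yields 1, g is 0.
(b) fails at (1,0,0): the formula yields 0, g is 1.
(d) fails at (0,0,0): the formula yields 0, g is 1.
Only (c) survives; checking it on all 8 rows confirms it matches g.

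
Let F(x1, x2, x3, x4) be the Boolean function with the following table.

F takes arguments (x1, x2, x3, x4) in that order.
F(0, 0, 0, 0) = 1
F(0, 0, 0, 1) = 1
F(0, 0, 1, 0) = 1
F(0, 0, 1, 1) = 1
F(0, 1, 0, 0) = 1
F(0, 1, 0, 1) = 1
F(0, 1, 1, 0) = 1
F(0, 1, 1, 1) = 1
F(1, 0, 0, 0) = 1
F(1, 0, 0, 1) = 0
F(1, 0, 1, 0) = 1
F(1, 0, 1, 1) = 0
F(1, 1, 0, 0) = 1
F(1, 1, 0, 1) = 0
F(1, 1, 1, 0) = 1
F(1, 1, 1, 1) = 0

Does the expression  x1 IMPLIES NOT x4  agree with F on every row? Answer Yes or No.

Yes

Evaluate x1 IMPLIES NOT x4 on each row and compare to F:
  x1=0, x2=0, x3=0, x4=0: formula gives 1, F = 1 ✓
  x1=0, x2=0, x3=0, x4=1: formula gives 1, F = 1 ✓
  x1=0, x2=0, x3=1, x4=0: formula gives 1, F = 1 ✓
  x1=0, x2=0, x3=1, x4=1: formula gives 1, F = 1 ✓
  … (the remaining 12 rows also agree.)
No disagreement on any input; they are logically equivalent.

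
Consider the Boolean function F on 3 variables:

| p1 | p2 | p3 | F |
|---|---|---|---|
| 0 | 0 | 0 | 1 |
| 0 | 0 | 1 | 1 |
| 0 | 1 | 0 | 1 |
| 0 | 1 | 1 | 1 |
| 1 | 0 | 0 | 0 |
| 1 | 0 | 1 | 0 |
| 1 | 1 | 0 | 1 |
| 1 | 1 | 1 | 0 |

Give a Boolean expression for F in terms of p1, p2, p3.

F(p1, p2, p3) = NOT ((((p1 AND NOT p2) AND NOT p3) OR ((p1 AND NOT p2) AND p3)) OR ((p1 AND p2) AND p3))

There are just 3 zero rows: (1,0,0), (1,0,1), (1,1,1). Their minterms are p1·¬p2·¬p3, p1·¬p2·p3, p1·p2·p3; the OR of those covers precisely the 0-outputs, and negating it yields F.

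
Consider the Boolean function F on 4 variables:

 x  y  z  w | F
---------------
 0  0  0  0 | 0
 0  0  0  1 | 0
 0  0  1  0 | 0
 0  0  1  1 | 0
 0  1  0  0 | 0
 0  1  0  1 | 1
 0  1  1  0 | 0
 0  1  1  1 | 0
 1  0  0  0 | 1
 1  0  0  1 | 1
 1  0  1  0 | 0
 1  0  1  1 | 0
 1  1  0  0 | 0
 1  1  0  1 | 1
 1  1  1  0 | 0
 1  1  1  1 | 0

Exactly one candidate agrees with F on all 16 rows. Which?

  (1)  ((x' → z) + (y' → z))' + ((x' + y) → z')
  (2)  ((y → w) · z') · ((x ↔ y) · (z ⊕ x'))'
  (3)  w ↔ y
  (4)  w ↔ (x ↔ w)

2

(1): at (0,0,0,0) it gives 1, but F = 0 — eliminated.
(3): at (0,0,0,0) it gives 1, but F = 0 — eliminated.
(4): at (0,1,0,1) it gives 0, but F = 1 — eliminated.
Only (2) survives; checking it on all 16 rows confirms it matches F.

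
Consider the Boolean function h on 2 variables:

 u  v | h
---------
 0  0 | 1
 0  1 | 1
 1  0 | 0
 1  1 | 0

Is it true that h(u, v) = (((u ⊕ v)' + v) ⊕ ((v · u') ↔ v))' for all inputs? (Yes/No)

Yes

Test each input against both h and the formula:
  u=0, v=0: formula gives 1, h = 1 ✓
  u=0, v=1: formula gives 1, h = 1 ✓
  u=1, v=0: formula gives 0, h = 0 ✓
  u=1, v=1: formula gives 0, h = 0 ✓
Every row agrees, so the formula is equivalent.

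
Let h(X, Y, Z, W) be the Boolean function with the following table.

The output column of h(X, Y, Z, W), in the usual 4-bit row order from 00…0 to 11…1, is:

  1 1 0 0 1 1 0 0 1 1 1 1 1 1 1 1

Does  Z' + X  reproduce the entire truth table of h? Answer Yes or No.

Test each input against both h and the formula:
  X=0, Y=0, Z=0, W=0: formula gives 1, h = 1 ✓
  X=0, Y=0, Z=0, W=1: formula gives 1, h = 1 ✓
  X=0, Y=0, Z=1, W=0: formula gives 0, h = 0 ✓
  X=0, Y=0, Z=1, W=1: formula gives 0, h = 0 ✓
  …and likewise for the remaining 12 rows.
No disagreement on any input; they are logically equivalent.

Yes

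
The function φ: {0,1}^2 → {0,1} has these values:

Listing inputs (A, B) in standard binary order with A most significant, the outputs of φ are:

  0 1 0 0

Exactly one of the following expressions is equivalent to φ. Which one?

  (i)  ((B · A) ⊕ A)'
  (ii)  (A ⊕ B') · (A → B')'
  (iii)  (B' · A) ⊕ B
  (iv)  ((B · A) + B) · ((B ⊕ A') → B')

iv

(i): at (0,0) it gives 1, but φ = 0 — eliminated.
(ii): at (0,1) it gives 0, but φ = 1 — eliminated.
(iii): at (1,0) it gives 1, but φ = 0 — eliminated.
Only (iv) survives; checking it on all 4 rows confirms it matches φ.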